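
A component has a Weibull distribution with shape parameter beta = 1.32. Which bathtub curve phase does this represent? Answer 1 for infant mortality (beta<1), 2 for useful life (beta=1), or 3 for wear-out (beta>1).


beta = 1.32
Compare beta to 1:
beta < 1 => infant mortality (phase 1)
beta = 1 => useful life (phase 2)
beta > 1 => wear-out (phase 3)
Since beta = 1.32, this is wear-out (increasing failure rate)
Phase = 3

3


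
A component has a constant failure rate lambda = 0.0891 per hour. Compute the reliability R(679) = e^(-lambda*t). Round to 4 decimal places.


lambda = 0.0891
t = 679
lambda * t = 60.4989
R(t) = e^(-60.4989)
R(t) = 0.0

0.0


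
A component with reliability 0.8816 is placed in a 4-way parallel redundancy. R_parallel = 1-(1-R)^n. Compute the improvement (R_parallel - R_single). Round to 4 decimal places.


R_single = 0.8816, n = 4
1 - R_single = 0.1184
(1 - R_single)^n = 0.1184^4 = 0.0002
R_parallel = 1 - 0.0002 = 0.9998
Improvement = 0.9998 - 0.8816
Improvement = 0.1182

0.1182


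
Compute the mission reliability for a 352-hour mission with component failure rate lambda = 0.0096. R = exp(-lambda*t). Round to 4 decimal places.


lambda = 0.0096
mission_time = 352
lambda * t = 0.0096 * 352 = 3.3792
R = exp(-3.3792)
R = 0.0341

0.0341


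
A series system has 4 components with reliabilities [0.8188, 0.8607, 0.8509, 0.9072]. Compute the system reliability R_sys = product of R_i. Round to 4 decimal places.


Components: [0.8188, 0.8607, 0.8509, 0.9072]
After component 1 (R=0.8188): product = 0.8188
After component 2 (R=0.8607): product = 0.7047
After component 3 (R=0.8509): product = 0.5997
After component 4 (R=0.9072): product = 0.544
R_sys = 0.544

0.544


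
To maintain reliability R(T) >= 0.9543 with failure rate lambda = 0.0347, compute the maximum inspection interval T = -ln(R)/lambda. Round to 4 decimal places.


R_target = 0.9543
lambda = 0.0347
-ln(0.9543) = 0.0468
T = 0.0468 / 0.0347
T = 1.348

1.348


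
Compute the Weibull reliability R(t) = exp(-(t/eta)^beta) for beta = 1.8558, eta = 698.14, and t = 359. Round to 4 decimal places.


beta = 1.8558, eta = 698.14, t = 359
t/eta = 359 / 698.14 = 0.5142
(t/eta)^beta = 0.5142^1.8558 = 0.291
R(t) = exp(-0.291)
R(t) = 0.7475

0.7475


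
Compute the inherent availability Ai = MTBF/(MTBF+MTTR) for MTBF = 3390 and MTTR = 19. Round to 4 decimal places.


MTBF = 3390
MTTR = 19
MTBF + MTTR = 3409
Ai = 3390 / 3409
Ai = 0.9944

0.9944


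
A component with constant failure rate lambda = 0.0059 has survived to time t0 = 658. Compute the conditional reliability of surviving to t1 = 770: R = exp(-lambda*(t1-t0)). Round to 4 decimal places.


lambda = 0.0059
t0 = 658, t1 = 770
t1 - t0 = 112
lambda * (t1-t0) = 0.0059 * 112 = 0.6608
R = exp(-0.6608)
R = 0.5164

0.5164


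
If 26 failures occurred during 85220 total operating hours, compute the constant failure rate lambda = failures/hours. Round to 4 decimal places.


failures = 26
total_hours = 85220
lambda = 26 / 85220
lambda = 0.0003

0.0003


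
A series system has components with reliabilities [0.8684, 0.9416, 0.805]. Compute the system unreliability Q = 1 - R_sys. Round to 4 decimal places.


Components: [0.8684, 0.9416, 0.805]
After component 1: product = 0.8684
After component 2: product = 0.8177
After component 3: product = 0.6582
R_sys = 0.6582
Q = 1 - 0.6582 = 0.3418

0.3418


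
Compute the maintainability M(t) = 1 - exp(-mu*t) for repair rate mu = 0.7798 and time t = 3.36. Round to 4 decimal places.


mu = 0.7798, t = 3.36
mu * t = 0.7798 * 3.36 = 2.6201
exp(-2.6201) = 0.0728
M(t) = 1 - 0.0728
M(t) = 0.9272

0.9272


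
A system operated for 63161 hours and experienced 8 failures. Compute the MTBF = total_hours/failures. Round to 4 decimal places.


total_hours = 63161
failures = 8
MTBF = 63161 / 8
MTBF = 7895.125

7895.125


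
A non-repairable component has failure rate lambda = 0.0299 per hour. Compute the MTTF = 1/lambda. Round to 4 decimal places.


lambda = 0.0299
MTTF = 1 / 0.0299
MTTF = 33.4448

33.4448


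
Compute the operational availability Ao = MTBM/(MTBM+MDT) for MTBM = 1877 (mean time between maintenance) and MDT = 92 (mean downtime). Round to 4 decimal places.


MTBM = 1877
MDT = 92
MTBM + MDT = 1969
Ao = 1877 / 1969
Ao = 0.9533

0.9533


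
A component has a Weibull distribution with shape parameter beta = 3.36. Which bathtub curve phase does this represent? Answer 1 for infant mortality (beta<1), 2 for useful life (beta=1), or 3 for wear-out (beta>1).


beta = 3.36
Compare beta to 1:
beta < 1 => infant mortality (phase 1)
beta = 1 => useful life (phase 2)
beta > 1 => wear-out (phase 3)
Since beta = 3.36, this is wear-out (increasing failure rate)
Phase = 3

3


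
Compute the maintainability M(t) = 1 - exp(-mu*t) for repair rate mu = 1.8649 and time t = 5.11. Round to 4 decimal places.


mu = 1.8649, t = 5.11
mu * t = 1.8649 * 5.11 = 9.5296
exp(-9.5296) = 0.0001
M(t) = 1 - 0.0001
M(t) = 0.9999

0.9999


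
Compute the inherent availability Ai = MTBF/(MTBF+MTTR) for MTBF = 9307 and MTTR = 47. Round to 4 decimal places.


MTBF = 9307
MTTR = 47
MTBF + MTTR = 9354
Ai = 9307 / 9354
Ai = 0.995

0.995


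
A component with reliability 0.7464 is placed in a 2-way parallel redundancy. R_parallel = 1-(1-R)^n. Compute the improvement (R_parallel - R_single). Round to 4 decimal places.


R_single = 0.7464, n = 2
1 - R_single = 0.2536
(1 - R_single)^n = 0.2536^2 = 0.0643
R_parallel = 1 - 0.0643 = 0.9357
Improvement = 0.9357 - 0.7464
Improvement = 0.1893

0.1893


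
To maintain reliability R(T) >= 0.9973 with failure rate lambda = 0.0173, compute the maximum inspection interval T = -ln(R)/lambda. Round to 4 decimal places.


R_target = 0.9973
lambda = 0.0173
-ln(0.9973) = 0.0027
T = 0.0027 / 0.0173
T = 0.1563

0.1563


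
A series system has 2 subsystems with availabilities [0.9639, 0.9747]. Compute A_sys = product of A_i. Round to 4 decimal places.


Subsystems: [0.9639, 0.9747]
After subsystem 1 (A=0.9639): product = 0.9639
After subsystem 2 (A=0.9747): product = 0.9395
A_sys = 0.9395

0.9395


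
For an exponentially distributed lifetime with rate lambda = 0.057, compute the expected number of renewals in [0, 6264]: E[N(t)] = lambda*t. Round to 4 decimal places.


lambda = 0.057
t = 6264
E[N(t)] = lambda * t
E[N(t)] = 0.057 * 6264
E[N(t)] = 357.048

357.048


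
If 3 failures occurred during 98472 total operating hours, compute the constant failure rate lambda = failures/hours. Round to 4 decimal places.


failures = 3
total_hours = 98472
lambda = 3 / 98472
lambda = 0.0

0.0


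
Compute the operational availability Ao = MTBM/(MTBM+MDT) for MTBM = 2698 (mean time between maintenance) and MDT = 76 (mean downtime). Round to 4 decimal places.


MTBM = 2698
MDT = 76
MTBM + MDT = 2774
Ao = 2698 / 2774
Ao = 0.9726

0.9726


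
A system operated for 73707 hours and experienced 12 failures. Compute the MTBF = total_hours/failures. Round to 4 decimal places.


total_hours = 73707
failures = 12
MTBF = 73707 / 12
MTBF = 6142.25

6142.25


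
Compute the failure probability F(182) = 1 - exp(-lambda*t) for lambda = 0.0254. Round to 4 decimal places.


lambda = 0.0254, t = 182
lambda * t = 4.6228
exp(-4.6228) = 0.0098
F(t) = 1 - 0.0098
F(t) = 0.9902

0.9902


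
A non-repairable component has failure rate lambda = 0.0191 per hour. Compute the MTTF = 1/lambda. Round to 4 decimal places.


lambda = 0.0191
MTTF = 1 / 0.0191
MTTF = 52.356

52.356


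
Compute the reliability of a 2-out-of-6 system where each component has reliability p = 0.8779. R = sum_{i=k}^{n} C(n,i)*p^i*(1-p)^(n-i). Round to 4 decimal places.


k = 2, n = 6, p = 0.8779
i=2: C(6,2)=15 * 0.8779^2 * 0.1221^4 = 0.0026
i=3: C(6,3)=20 * 0.8779^3 * 0.1221^3 = 0.0246
i=4: C(6,4)=15 * 0.8779^4 * 0.1221^2 = 0.1328
i=5: C(6,5)=6 * 0.8779^5 * 0.1221^1 = 0.382
i=6: C(6,6)=1 * 0.8779^6 * 0.1221^0 = 0.4578
R = sum of terms = 0.9999

0.9999


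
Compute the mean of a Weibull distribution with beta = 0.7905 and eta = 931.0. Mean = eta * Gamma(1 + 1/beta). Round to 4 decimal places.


beta = 0.7905, eta = 931.0
1/beta = 1.265
1 + 1/beta = 2.265
Gamma(2.265) = 1.1429
Mean = 931.0 * 1.1429
Mean = 1064.0042

1064.0042


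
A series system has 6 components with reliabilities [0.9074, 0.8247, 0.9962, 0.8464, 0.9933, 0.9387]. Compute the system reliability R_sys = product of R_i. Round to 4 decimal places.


Components: [0.9074, 0.8247, 0.9962, 0.8464, 0.9933, 0.9387]
After component 1 (R=0.9074): product = 0.9074
After component 2 (R=0.8247): product = 0.7483
After component 3 (R=0.9962): product = 0.7455
After component 4 (R=0.8464): product = 0.631
After component 5 (R=0.9933): product = 0.6268
After component 6 (R=0.9387): product = 0.5883
R_sys = 0.5883

0.5883


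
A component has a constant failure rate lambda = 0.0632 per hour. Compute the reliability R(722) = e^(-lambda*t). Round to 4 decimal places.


lambda = 0.0632
t = 722
lambda * t = 45.6304
R(t) = e^(-45.6304)
R(t) = 0.0

0.0


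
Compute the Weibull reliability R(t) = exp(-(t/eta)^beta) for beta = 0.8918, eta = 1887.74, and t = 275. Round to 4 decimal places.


beta = 0.8918, eta = 1887.74, t = 275
t/eta = 275 / 1887.74 = 0.1457
(t/eta)^beta = 0.1457^0.8918 = 0.1794
R(t) = exp(-0.1794)
R(t) = 0.8357

0.8357


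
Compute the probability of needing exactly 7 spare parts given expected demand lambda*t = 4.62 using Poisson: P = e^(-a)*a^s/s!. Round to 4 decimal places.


a = 4.62, s = 7
e^(-a) = e^(-4.62) = 0.0099
a^s = 4.62^7 = 44925.5941
s! = 5040
P = 0.0099 * 44925.5941 / 5040
P = 0.0878

0.0878


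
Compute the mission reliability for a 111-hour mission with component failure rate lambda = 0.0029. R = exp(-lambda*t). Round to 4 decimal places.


lambda = 0.0029
mission_time = 111
lambda * t = 0.0029 * 111 = 0.3219
R = exp(-0.3219)
R = 0.7248

0.7248


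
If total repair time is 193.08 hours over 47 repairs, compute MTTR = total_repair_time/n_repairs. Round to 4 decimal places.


total_repair_time = 193.08
n_repairs = 47
MTTR = 193.08 / 47
MTTR = 4.1081

4.1081


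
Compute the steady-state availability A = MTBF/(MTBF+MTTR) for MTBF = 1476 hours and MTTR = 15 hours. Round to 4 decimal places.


MTBF = 1476
MTTR = 15
MTBF + MTTR = 1491
A = 1476 / 1491
A = 0.9899

0.9899


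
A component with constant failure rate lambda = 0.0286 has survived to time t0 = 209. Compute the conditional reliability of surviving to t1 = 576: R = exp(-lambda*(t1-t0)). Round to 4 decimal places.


lambda = 0.0286
t0 = 209, t1 = 576
t1 - t0 = 367
lambda * (t1-t0) = 0.0286 * 367 = 10.4962
R = exp(-10.4962)
R = 0.0

0.0


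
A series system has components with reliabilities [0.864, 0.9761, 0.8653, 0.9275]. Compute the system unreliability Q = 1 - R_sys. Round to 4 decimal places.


Components: [0.864, 0.9761, 0.8653, 0.9275]
After component 1: product = 0.864
After component 2: product = 0.8434
After component 3: product = 0.7298
After component 4: product = 0.6768
R_sys = 0.6768
Q = 1 - 0.6768 = 0.3232

0.3232


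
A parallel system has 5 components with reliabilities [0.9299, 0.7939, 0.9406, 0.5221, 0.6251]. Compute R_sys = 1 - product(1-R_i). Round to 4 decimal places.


Components: [0.9299, 0.7939, 0.9406, 0.5221, 0.6251]
(1 - 0.9299) = 0.0701, running product = 0.0701
(1 - 0.7939) = 0.2061, running product = 0.0144
(1 - 0.9406) = 0.0594, running product = 0.0009
(1 - 0.5221) = 0.4779, running product = 0.0004
(1 - 0.6251) = 0.3749, running product = 0.0002
Product of (1-R_i) = 0.0002
R_sys = 1 - 0.0002 = 0.9998

0.9998


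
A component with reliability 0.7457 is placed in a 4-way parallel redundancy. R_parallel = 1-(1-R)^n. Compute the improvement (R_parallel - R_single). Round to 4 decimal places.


R_single = 0.7457, n = 4
1 - R_single = 0.2543
(1 - R_single)^n = 0.2543^4 = 0.0042
R_parallel = 1 - 0.0042 = 0.9958
Improvement = 0.9958 - 0.7457
Improvement = 0.2501

0.2501


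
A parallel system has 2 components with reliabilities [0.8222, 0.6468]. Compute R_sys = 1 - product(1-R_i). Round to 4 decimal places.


Components: [0.8222, 0.6468]
(1 - 0.8222) = 0.1778, running product = 0.1778
(1 - 0.6468) = 0.3532, running product = 0.0628
Product of (1-R_i) = 0.0628
R_sys = 1 - 0.0628 = 0.9372

0.9372


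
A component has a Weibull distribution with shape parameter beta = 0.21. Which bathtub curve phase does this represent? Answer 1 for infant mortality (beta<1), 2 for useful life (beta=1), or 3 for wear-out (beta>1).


beta = 0.21
Compare beta to 1:
beta < 1 => infant mortality (phase 1)
beta = 1 => useful life (phase 2)
beta > 1 => wear-out (phase 3)
Since beta = 0.21, this is infant mortality (decreasing failure rate)
Phase = 1

1


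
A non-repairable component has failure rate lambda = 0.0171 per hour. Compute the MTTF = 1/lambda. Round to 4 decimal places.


lambda = 0.0171
MTTF = 1 / 0.0171
MTTF = 58.4795

58.4795


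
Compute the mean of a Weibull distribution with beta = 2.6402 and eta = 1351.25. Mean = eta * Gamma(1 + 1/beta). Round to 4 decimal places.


beta = 2.6402, eta = 1351.25
1/beta = 0.3788
1 + 1/beta = 1.3788
Gamma(1.3788) = 0.8886
Mean = 1351.25 * 0.8886
Mean = 1200.7591

1200.7591


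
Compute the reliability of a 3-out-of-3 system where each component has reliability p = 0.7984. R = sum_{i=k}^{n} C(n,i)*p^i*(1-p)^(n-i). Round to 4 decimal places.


k = 3, n = 3, p = 0.7984
i=3: C(3,3)=1 * 0.7984^3 * 0.2016^0 = 0.5089
R = sum of terms = 0.5089

0.5089


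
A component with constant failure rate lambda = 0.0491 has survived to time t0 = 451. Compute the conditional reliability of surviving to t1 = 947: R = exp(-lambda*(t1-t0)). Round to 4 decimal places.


lambda = 0.0491
t0 = 451, t1 = 947
t1 - t0 = 496
lambda * (t1-t0) = 0.0491 * 496 = 24.3536
R = exp(-24.3536)
R = 0.0

0.0


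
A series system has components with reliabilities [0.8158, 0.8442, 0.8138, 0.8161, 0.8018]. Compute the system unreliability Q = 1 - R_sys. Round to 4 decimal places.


Components: [0.8158, 0.8442, 0.8138, 0.8161, 0.8018]
After component 1: product = 0.8158
After component 2: product = 0.6887
After component 3: product = 0.5605
After component 4: product = 0.4574
After component 5: product = 0.3667
R_sys = 0.3667
Q = 1 - 0.3667 = 0.6333

0.6333


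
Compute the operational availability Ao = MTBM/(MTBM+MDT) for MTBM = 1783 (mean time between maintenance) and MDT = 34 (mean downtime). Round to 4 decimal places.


MTBM = 1783
MDT = 34
MTBM + MDT = 1817
Ao = 1783 / 1817
Ao = 0.9813

0.9813


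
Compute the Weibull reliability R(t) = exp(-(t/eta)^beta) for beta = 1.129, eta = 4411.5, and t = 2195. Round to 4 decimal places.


beta = 1.129, eta = 4411.5, t = 2195
t/eta = 2195 / 4411.5 = 0.4976
(t/eta)^beta = 0.4976^1.129 = 0.4547
R(t) = exp(-0.4547)
R(t) = 0.6346

0.6346


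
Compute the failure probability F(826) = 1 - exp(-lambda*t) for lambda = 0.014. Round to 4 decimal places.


lambda = 0.014, t = 826
lambda * t = 11.564
exp(-11.564) = 0.0
F(t) = 1 - 0.0
F(t) = 1.0

1.0


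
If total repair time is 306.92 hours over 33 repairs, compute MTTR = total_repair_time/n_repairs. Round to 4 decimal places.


total_repair_time = 306.92
n_repairs = 33
MTTR = 306.92 / 33
MTTR = 9.3006

9.3006


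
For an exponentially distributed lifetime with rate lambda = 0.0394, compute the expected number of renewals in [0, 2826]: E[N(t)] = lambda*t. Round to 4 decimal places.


lambda = 0.0394
t = 2826
E[N(t)] = lambda * t
E[N(t)] = 0.0394 * 2826
E[N(t)] = 111.3444

111.3444


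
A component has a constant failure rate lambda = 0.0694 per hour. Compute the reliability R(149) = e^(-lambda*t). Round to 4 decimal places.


lambda = 0.0694
t = 149
lambda * t = 10.3406
R(t) = e^(-10.3406)
R(t) = 0.0

0.0


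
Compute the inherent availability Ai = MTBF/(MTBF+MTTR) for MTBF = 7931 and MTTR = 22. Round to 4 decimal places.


MTBF = 7931
MTTR = 22
MTBF + MTTR = 7953
Ai = 7931 / 7953
Ai = 0.9972

0.9972


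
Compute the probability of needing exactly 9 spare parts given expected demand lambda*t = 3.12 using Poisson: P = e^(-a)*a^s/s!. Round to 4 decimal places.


a = 3.12, s = 9
e^(-a) = e^(-3.12) = 0.0442
a^s = 3.12^9 = 28015.0464
s! = 362880
P = 0.0442 * 28015.0464 / 362880
P = 0.0034

0.0034


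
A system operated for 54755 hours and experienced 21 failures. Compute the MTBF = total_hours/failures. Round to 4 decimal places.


total_hours = 54755
failures = 21
MTBF = 54755 / 21
MTBF = 2607.381

2607.381


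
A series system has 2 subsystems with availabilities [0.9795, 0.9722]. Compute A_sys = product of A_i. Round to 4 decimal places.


Subsystems: [0.9795, 0.9722]
After subsystem 1 (A=0.9795): product = 0.9795
After subsystem 2 (A=0.9722): product = 0.9523
A_sys = 0.9523

0.9523


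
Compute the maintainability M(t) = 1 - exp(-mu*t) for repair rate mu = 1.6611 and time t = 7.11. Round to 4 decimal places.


mu = 1.6611, t = 7.11
mu * t = 1.6611 * 7.11 = 11.8104
exp(-11.8104) = 0.0
M(t) = 1 - 0.0
M(t) = 1.0

1.0


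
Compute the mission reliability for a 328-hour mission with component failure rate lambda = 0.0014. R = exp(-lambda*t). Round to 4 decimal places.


lambda = 0.0014
mission_time = 328
lambda * t = 0.0014 * 328 = 0.4592
R = exp(-0.4592)
R = 0.6318

0.6318


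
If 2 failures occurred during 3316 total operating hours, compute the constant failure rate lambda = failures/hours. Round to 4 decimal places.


failures = 2
total_hours = 3316
lambda = 2 / 3316
lambda = 0.0006

0.0006


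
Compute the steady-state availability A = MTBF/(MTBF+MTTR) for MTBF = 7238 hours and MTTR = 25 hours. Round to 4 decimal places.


MTBF = 7238
MTTR = 25
MTBF + MTTR = 7263
A = 7238 / 7263
A = 0.9966

0.9966


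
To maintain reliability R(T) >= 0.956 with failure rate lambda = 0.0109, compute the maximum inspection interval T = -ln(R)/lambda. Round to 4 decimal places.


R_target = 0.956
lambda = 0.0109
-ln(0.956) = 0.045
T = 0.045 / 0.0109
T = 4.1282

4.1282


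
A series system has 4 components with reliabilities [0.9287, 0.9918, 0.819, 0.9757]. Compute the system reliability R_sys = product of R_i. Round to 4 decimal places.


Components: [0.9287, 0.9918, 0.819, 0.9757]
After component 1 (R=0.9287): product = 0.9287
After component 2 (R=0.9918): product = 0.9211
After component 3 (R=0.819): product = 0.7544
After component 4 (R=0.9757): product = 0.736
R_sys = 0.736

0.736


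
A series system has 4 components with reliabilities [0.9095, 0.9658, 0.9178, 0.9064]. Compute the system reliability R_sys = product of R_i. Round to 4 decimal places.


Components: [0.9095, 0.9658, 0.9178, 0.9064]
After component 1 (R=0.9095): product = 0.9095
After component 2 (R=0.9658): product = 0.8784
After component 3 (R=0.9178): product = 0.8062
After component 4 (R=0.9064): product = 0.7307
R_sys = 0.7307

0.7307


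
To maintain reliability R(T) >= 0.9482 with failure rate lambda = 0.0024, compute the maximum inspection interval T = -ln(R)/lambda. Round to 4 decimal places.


R_target = 0.9482
lambda = 0.0024
-ln(0.9482) = 0.0532
T = 0.0532 / 0.0024
T = 22.1624

22.1624


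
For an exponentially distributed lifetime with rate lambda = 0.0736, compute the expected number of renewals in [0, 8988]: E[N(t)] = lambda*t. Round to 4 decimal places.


lambda = 0.0736
t = 8988
E[N(t)] = lambda * t
E[N(t)] = 0.0736 * 8988
E[N(t)] = 661.5168

661.5168


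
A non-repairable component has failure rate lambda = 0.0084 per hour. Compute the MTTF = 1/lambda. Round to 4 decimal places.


lambda = 0.0084
MTTF = 1 / 0.0084
MTTF = 119.0476

119.0476


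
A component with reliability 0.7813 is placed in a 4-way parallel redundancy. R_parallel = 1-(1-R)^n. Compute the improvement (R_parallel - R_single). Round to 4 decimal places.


R_single = 0.7813, n = 4
1 - R_single = 0.2187
(1 - R_single)^n = 0.2187^4 = 0.0023
R_parallel = 1 - 0.0023 = 0.9977
Improvement = 0.9977 - 0.7813
Improvement = 0.2164

0.2164


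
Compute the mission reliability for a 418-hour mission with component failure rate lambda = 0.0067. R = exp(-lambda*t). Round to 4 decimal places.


lambda = 0.0067
mission_time = 418
lambda * t = 0.0067 * 418 = 2.8006
R = exp(-2.8006)
R = 0.0608

0.0608


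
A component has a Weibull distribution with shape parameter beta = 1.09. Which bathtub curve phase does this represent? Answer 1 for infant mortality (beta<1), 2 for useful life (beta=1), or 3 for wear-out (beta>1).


beta = 1.09
Compare beta to 1:
beta < 1 => infant mortality (phase 1)
beta = 1 => useful life (phase 2)
beta > 1 => wear-out (phase 3)
Since beta = 1.09, this is wear-out (increasing failure rate)
Phase = 3

3


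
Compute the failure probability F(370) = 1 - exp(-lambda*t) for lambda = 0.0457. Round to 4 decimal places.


lambda = 0.0457, t = 370
lambda * t = 16.909
exp(-16.909) = 0.0
F(t) = 1 - 0.0
F(t) = 1.0

1.0


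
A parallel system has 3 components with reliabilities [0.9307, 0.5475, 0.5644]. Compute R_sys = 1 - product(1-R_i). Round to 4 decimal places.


Components: [0.9307, 0.5475, 0.5644]
(1 - 0.9307) = 0.0693, running product = 0.0693
(1 - 0.5475) = 0.4525, running product = 0.0314
(1 - 0.5644) = 0.4356, running product = 0.0137
Product of (1-R_i) = 0.0137
R_sys = 1 - 0.0137 = 0.9863

0.9863


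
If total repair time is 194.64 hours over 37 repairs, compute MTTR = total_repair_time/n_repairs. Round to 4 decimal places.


total_repair_time = 194.64
n_repairs = 37
MTTR = 194.64 / 37
MTTR = 5.2605

5.2605


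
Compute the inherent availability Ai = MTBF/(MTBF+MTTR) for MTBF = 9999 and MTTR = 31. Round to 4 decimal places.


MTBF = 9999
MTTR = 31
MTBF + MTTR = 10030
Ai = 9999 / 10030
Ai = 0.9969

0.9969


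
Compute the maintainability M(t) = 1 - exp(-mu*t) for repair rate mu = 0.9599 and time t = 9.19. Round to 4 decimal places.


mu = 0.9599, t = 9.19
mu * t = 0.9599 * 9.19 = 8.8215
exp(-8.8215) = 0.0001
M(t) = 1 - 0.0001
M(t) = 0.9999

0.9999


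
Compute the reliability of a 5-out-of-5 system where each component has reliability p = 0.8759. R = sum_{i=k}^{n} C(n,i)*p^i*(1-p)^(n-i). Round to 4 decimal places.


k = 5, n = 5, p = 0.8759
i=5: C(5,5)=1 * 0.8759^5 * 0.1241^0 = 0.5156
R = sum of terms = 0.5156

0.5156


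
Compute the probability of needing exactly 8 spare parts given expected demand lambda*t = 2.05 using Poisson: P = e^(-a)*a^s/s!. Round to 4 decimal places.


a = 2.05, s = 8
e^(-a) = e^(-2.05) = 0.1287
a^s = 2.05^8 = 311.9111
s! = 40320
P = 0.1287 * 311.9111 / 40320
P = 0.001

0.001


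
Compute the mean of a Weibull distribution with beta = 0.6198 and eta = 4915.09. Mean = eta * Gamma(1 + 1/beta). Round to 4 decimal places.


beta = 0.6198, eta = 4915.09
1/beta = 1.6134
1 + 1/beta = 2.6134
Gamma(2.6134) = 1.4442
Mean = 4915.09 * 1.4442
Mean = 7098.2325

7098.2325


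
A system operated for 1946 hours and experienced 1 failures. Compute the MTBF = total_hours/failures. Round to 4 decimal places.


total_hours = 1946
failures = 1
MTBF = 1946 / 1
MTBF = 1946.0

1946.0


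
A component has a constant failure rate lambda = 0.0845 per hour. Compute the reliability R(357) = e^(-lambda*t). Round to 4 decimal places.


lambda = 0.0845
t = 357
lambda * t = 30.1665
R(t) = e^(-30.1665)
R(t) = 0.0

0.0


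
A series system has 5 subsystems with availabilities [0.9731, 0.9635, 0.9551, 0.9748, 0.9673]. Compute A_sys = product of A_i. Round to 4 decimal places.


Subsystems: [0.9731, 0.9635, 0.9551, 0.9748, 0.9673]
After subsystem 1 (A=0.9731): product = 0.9731
After subsystem 2 (A=0.9635): product = 0.9376
After subsystem 3 (A=0.9551): product = 0.8955
After subsystem 4 (A=0.9748): product = 0.8729
After subsystem 5 (A=0.9673): product = 0.8444
A_sys = 0.8444

0.8444


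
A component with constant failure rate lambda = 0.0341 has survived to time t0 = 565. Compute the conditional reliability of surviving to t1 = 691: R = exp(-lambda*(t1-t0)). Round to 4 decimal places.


lambda = 0.0341
t0 = 565, t1 = 691
t1 - t0 = 126
lambda * (t1-t0) = 0.0341 * 126 = 4.2966
R = exp(-4.2966)
R = 0.0136

0.0136


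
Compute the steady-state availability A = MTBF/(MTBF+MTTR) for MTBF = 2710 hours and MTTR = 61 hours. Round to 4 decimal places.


MTBF = 2710
MTTR = 61
MTBF + MTTR = 2771
A = 2710 / 2771
A = 0.978

0.978


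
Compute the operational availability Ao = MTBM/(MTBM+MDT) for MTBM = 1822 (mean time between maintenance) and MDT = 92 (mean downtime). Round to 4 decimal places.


MTBM = 1822
MDT = 92
MTBM + MDT = 1914
Ao = 1822 / 1914
Ao = 0.9519

0.9519


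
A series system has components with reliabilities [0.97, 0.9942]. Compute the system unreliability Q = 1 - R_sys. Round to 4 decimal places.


Components: [0.97, 0.9942]
After component 1: product = 0.97
After component 2: product = 0.9644
R_sys = 0.9644
Q = 1 - 0.9644 = 0.0356

0.0356


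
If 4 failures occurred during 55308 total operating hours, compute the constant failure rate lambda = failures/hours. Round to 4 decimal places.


failures = 4
total_hours = 55308
lambda = 4 / 55308
lambda = 0.0001

0.0001


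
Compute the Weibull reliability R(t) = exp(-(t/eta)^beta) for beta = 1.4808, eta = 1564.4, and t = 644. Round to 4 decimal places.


beta = 1.4808, eta = 1564.4, t = 644
t/eta = 644 / 1564.4 = 0.4117
(t/eta)^beta = 0.4117^1.4808 = 0.2687
R(t) = exp(-0.2687)
R(t) = 0.7644

0.7644


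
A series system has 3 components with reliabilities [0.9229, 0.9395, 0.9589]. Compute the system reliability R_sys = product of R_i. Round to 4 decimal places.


Components: [0.9229, 0.9395, 0.9589]
After component 1 (R=0.9229): product = 0.9229
After component 2 (R=0.9395): product = 0.8671
After component 3 (R=0.9589): product = 0.8314
R_sys = 0.8314

0.8314


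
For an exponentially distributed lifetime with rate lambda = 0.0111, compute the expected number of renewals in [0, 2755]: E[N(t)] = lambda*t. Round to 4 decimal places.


lambda = 0.0111
t = 2755
E[N(t)] = lambda * t
E[N(t)] = 0.0111 * 2755
E[N(t)] = 30.5805

30.5805


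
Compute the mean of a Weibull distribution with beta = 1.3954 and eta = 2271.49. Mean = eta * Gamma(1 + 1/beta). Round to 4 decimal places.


beta = 1.3954, eta = 2271.49
1/beta = 0.7166
1 + 1/beta = 1.7166
Gamma(1.7166) = 0.9119
Mean = 2271.49 * 0.9119
Mean = 2071.3654

2071.3654


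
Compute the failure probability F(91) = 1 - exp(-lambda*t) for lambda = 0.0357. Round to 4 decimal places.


lambda = 0.0357, t = 91
lambda * t = 3.2487
exp(-3.2487) = 0.0388
F(t) = 1 - 0.0388
F(t) = 0.9612

0.9612


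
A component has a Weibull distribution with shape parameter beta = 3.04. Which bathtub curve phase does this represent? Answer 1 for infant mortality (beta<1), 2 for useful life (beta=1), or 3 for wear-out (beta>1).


beta = 3.04
Compare beta to 1:
beta < 1 => infant mortality (phase 1)
beta = 1 => useful life (phase 2)
beta > 1 => wear-out (phase 3)
Since beta = 3.04, this is wear-out (increasing failure rate)
Phase = 3

3


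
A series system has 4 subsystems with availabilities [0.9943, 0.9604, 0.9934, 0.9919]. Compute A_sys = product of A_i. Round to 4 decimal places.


Subsystems: [0.9943, 0.9604, 0.9934, 0.9919]
After subsystem 1 (A=0.9943): product = 0.9943
After subsystem 2 (A=0.9604): product = 0.9549
After subsystem 3 (A=0.9934): product = 0.9486
After subsystem 4 (A=0.9919): product = 0.9409
A_sys = 0.9409

0.9409


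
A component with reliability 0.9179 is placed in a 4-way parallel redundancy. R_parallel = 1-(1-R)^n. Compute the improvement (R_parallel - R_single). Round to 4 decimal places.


R_single = 0.9179, n = 4
1 - R_single = 0.0821
(1 - R_single)^n = 0.0821^4 = 0.0
R_parallel = 1 - 0.0 = 1.0
Improvement = 1.0 - 0.9179
Improvement = 0.0821

0.0821


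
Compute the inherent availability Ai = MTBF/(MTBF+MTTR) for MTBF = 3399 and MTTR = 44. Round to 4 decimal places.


MTBF = 3399
MTTR = 44
MTBF + MTTR = 3443
Ai = 3399 / 3443
Ai = 0.9872

0.9872


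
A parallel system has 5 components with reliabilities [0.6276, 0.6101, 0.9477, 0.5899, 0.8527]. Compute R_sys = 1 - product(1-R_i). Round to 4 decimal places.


Components: [0.6276, 0.6101, 0.9477, 0.5899, 0.8527]
(1 - 0.6276) = 0.3724, running product = 0.3724
(1 - 0.6101) = 0.3899, running product = 0.1452
(1 - 0.9477) = 0.0523, running product = 0.0076
(1 - 0.5899) = 0.4101, running product = 0.0031
(1 - 0.8527) = 0.1473, running product = 0.0005
Product of (1-R_i) = 0.0005
R_sys = 1 - 0.0005 = 0.9995

0.9995


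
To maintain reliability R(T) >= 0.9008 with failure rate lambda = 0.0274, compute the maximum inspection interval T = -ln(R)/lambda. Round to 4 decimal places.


R_target = 0.9008
lambda = 0.0274
-ln(0.9008) = 0.1045
T = 0.1045 / 0.0274
T = 3.8128

3.8128


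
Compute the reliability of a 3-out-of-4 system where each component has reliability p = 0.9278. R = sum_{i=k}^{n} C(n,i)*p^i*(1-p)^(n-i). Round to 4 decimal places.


k = 3, n = 4, p = 0.9278
i=3: C(4,3)=4 * 0.9278^3 * 0.0722^1 = 0.2307
i=4: C(4,4)=1 * 0.9278^4 * 0.0722^0 = 0.741
R = sum of terms = 0.9717

0.9717


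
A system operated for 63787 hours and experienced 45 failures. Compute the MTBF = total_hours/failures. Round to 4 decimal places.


total_hours = 63787
failures = 45
MTBF = 63787 / 45
MTBF = 1417.4889

1417.4889


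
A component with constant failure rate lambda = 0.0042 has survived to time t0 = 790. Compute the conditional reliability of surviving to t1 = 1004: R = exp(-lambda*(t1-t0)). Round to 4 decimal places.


lambda = 0.0042
t0 = 790, t1 = 1004
t1 - t0 = 214
lambda * (t1-t0) = 0.0042 * 214 = 0.8988
R = exp(-0.8988)
R = 0.4071

0.4071


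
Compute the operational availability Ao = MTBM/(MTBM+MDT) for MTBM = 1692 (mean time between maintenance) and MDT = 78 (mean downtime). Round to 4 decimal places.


MTBM = 1692
MDT = 78
MTBM + MDT = 1770
Ao = 1692 / 1770
Ao = 0.9559

0.9559


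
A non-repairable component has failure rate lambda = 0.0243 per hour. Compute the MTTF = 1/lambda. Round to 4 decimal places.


lambda = 0.0243
MTTF = 1 / 0.0243
MTTF = 41.1523

41.1523


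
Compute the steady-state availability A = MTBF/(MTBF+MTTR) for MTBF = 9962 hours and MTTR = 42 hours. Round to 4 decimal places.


MTBF = 9962
MTTR = 42
MTBF + MTTR = 10004
A = 9962 / 10004
A = 0.9958

0.9958


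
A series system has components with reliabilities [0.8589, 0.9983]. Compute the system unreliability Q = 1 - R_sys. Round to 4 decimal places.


Components: [0.8589, 0.9983]
After component 1: product = 0.8589
After component 2: product = 0.8574
R_sys = 0.8574
Q = 1 - 0.8574 = 0.1426

0.1426


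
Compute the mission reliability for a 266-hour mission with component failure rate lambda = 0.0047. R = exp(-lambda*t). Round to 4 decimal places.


lambda = 0.0047
mission_time = 266
lambda * t = 0.0047 * 266 = 1.2502
R = exp(-1.2502)
R = 0.2864

0.2864


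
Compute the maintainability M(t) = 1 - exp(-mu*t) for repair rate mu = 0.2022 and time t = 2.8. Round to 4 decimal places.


mu = 0.2022, t = 2.8
mu * t = 0.2022 * 2.8 = 0.5662
exp(-0.5662) = 0.5677
M(t) = 1 - 0.5677
M(t) = 0.4323

0.4323


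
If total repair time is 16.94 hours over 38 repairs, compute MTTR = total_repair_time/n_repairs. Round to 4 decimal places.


total_repair_time = 16.94
n_repairs = 38
MTTR = 16.94 / 38
MTTR = 0.4458

0.4458


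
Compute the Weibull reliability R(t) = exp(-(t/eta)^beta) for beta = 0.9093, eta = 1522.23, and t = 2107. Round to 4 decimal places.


beta = 0.9093, eta = 1522.23, t = 2107
t/eta = 2107 / 1522.23 = 1.3842
(t/eta)^beta = 1.3842^0.9093 = 1.3439
R(t) = exp(-1.3439)
R(t) = 0.2608

0.2608


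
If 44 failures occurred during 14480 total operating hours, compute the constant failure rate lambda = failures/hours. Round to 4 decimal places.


failures = 44
total_hours = 14480
lambda = 44 / 14480
lambda = 0.003

0.003


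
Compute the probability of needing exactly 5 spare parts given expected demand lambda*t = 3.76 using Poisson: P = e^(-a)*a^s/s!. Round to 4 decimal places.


a = 3.76, s = 5
e^(-a) = e^(-3.76) = 0.0233
a^s = 3.76^5 = 751.5177
s! = 120
P = 0.0233 * 751.5177 / 120
P = 0.1458

0.1458


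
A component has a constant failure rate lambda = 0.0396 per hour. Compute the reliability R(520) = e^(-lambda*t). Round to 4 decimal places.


lambda = 0.0396
t = 520
lambda * t = 20.592
R(t) = e^(-20.592)
R(t) = 0.0

0.0


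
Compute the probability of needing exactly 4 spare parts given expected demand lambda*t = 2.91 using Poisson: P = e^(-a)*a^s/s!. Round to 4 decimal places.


a = 2.91, s = 4
e^(-a) = e^(-2.91) = 0.0545
a^s = 2.91^4 = 71.7087
s! = 24
P = 0.0545 * 71.7087 / 24
P = 0.1628

0.1628


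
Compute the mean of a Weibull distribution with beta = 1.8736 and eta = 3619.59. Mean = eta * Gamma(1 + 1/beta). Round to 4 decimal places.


beta = 1.8736, eta = 3619.59
1/beta = 0.5337
1 + 1/beta = 1.5337
Gamma(1.5337) = 0.8878
Mean = 3619.59 * 0.8878
Mean = 3213.4207

3213.4207


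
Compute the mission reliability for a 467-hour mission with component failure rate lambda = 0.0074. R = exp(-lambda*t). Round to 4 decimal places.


lambda = 0.0074
mission_time = 467
lambda * t = 0.0074 * 467 = 3.4558
R = exp(-3.4558)
R = 0.0316

0.0316


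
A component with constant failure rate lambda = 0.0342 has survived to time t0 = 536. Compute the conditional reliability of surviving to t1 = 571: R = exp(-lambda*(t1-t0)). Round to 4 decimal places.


lambda = 0.0342
t0 = 536, t1 = 571
t1 - t0 = 35
lambda * (t1-t0) = 0.0342 * 35 = 1.197
R = exp(-1.197)
R = 0.3021

0.3021


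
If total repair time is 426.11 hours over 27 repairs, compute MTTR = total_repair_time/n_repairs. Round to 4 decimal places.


total_repair_time = 426.11
n_repairs = 27
MTTR = 426.11 / 27
MTTR = 15.7819

15.7819


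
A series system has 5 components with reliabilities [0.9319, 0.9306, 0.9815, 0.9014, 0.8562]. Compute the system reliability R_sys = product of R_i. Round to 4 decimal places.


Components: [0.9319, 0.9306, 0.9815, 0.9014, 0.8562]
After component 1 (R=0.9319): product = 0.9319
After component 2 (R=0.9306): product = 0.8672
After component 3 (R=0.9815): product = 0.8512
After component 4 (R=0.9014): product = 0.7673
After component 5 (R=0.8562): product = 0.6569
R_sys = 0.6569

0.6569


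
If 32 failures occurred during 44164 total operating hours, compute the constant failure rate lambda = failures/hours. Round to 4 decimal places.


failures = 32
total_hours = 44164
lambda = 32 / 44164
lambda = 0.0007

0.0007


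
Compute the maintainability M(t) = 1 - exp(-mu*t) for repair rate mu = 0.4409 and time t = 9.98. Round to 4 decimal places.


mu = 0.4409, t = 9.98
mu * t = 0.4409 * 9.98 = 4.4002
exp(-4.4002) = 0.0123
M(t) = 1 - 0.0123
M(t) = 0.9877

0.9877


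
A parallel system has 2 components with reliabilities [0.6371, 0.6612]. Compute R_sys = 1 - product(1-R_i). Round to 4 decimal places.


Components: [0.6371, 0.6612]
(1 - 0.6371) = 0.3629, running product = 0.3629
(1 - 0.6612) = 0.3388, running product = 0.123
Product of (1-R_i) = 0.123
R_sys = 1 - 0.123 = 0.877

0.877


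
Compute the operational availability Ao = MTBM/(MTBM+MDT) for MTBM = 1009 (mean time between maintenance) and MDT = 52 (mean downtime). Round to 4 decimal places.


MTBM = 1009
MDT = 52
MTBM + MDT = 1061
Ao = 1009 / 1061
Ao = 0.951

0.951


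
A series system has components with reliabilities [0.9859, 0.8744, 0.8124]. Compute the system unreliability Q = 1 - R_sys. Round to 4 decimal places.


Components: [0.9859, 0.8744, 0.8124]
After component 1: product = 0.9859
After component 2: product = 0.8621
After component 3: product = 0.7003
R_sys = 0.7003
Q = 1 - 0.7003 = 0.2997

0.2997


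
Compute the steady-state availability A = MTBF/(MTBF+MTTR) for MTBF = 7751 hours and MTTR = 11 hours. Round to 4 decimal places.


MTBF = 7751
MTTR = 11
MTBF + MTTR = 7762
A = 7751 / 7762
A = 0.9986

0.9986


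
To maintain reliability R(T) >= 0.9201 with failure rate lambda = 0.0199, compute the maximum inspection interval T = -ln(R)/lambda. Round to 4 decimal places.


R_target = 0.9201
lambda = 0.0199
-ln(0.9201) = 0.0833
T = 0.0833 / 0.0199
T = 4.1846

4.1846


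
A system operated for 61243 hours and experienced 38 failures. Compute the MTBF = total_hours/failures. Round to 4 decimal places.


total_hours = 61243
failures = 38
MTBF = 61243 / 38
MTBF = 1611.6579

1611.6579


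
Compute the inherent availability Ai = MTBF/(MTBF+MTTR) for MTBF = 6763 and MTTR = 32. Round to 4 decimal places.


MTBF = 6763
MTTR = 32
MTBF + MTTR = 6795
Ai = 6763 / 6795
Ai = 0.9953

0.9953


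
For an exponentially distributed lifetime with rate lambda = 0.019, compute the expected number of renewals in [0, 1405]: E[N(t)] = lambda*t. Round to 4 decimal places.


lambda = 0.019
t = 1405
E[N(t)] = lambda * t
E[N(t)] = 0.019 * 1405
E[N(t)] = 26.695

26.695


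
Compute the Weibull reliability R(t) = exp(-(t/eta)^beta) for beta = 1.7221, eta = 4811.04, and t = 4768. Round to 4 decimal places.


beta = 1.7221, eta = 4811.04, t = 4768
t/eta = 4768 / 4811.04 = 0.9911
(t/eta)^beta = 0.9911^1.7221 = 0.9846
R(t) = exp(-0.9846)
R(t) = 0.3736

0.3736


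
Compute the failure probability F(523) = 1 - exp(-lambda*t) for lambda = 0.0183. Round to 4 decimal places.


lambda = 0.0183, t = 523
lambda * t = 9.5709
exp(-9.5709) = 0.0001
F(t) = 1 - 0.0001
F(t) = 0.9999

0.9999


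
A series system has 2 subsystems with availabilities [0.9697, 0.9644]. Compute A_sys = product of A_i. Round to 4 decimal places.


Subsystems: [0.9697, 0.9644]
After subsystem 1 (A=0.9697): product = 0.9697
After subsystem 2 (A=0.9644): product = 0.9352
A_sys = 0.9352

0.9352


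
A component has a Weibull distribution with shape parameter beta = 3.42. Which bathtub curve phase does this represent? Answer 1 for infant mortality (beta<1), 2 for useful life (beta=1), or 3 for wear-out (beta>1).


beta = 3.42
Compare beta to 1:
beta < 1 => infant mortality (phase 1)
beta = 1 => useful life (phase 2)
beta > 1 => wear-out (phase 3)
Since beta = 3.42, this is wear-out (increasing failure rate)
Phase = 3

3


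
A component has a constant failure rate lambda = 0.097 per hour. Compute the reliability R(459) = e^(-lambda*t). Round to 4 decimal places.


lambda = 0.097
t = 459
lambda * t = 44.523
R(t) = e^(-44.523)
R(t) = 0.0

0.0


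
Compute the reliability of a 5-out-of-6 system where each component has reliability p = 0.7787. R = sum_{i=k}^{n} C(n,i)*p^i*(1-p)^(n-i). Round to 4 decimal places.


k = 5, n = 6, p = 0.7787
i=5: C(6,5)=6 * 0.7787^5 * 0.2213^1 = 0.3802
i=6: C(6,6)=1 * 0.7787^6 * 0.2213^0 = 0.223
R = sum of terms = 0.6031

0.6031


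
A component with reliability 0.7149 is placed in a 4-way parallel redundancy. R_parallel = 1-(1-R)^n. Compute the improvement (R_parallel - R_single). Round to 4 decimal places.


R_single = 0.7149, n = 4
1 - R_single = 0.2851
(1 - R_single)^n = 0.2851^4 = 0.0066
R_parallel = 1 - 0.0066 = 0.9934
Improvement = 0.9934 - 0.7149
Improvement = 0.2785

0.2785


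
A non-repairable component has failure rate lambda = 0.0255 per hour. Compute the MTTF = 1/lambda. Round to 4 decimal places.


lambda = 0.0255
MTTF = 1 / 0.0255
MTTF = 39.2157

39.2157


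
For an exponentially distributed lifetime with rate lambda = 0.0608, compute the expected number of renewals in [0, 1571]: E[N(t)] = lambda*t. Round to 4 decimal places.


lambda = 0.0608
t = 1571
E[N(t)] = lambda * t
E[N(t)] = 0.0608 * 1571
E[N(t)] = 95.5168

95.5168


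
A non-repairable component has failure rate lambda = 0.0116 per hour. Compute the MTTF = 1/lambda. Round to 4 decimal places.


lambda = 0.0116
MTTF = 1 / 0.0116
MTTF = 86.2069

86.2069


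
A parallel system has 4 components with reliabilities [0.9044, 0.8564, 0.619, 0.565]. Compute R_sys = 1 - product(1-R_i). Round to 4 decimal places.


Components: [0.9044, 0.8564, 0.619, 0.565]
(1 - 0.9044) = 0.0956, running product = 0.0956
(1 - 0.8564) = 0.1436, running product = 0.0137
(1 - 0.619) = 0.381, running product = 0.0052
(1 - 0.565) = 0.435, running product = 0.0023
Product of (1-R_i) = 0.0023
R_sys = 1 - 0.0023 = 0.9977

0.9977
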